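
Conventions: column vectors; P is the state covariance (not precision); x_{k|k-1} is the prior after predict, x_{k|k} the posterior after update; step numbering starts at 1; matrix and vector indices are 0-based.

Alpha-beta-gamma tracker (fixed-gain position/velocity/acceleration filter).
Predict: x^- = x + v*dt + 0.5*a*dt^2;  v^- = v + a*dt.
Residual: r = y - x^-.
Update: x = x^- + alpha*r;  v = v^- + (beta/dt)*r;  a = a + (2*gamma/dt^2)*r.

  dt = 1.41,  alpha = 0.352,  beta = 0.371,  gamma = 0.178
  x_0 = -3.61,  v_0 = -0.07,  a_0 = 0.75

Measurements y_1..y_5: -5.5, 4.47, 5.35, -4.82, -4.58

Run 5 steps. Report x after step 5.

x_post = 4.4733

step 1: x_pred=-2.9632  r=-2.5368  x^+=-3.8561  v^+=0.3200  a^+=0.2957
step 2: x_pred=-3.1109  r=7.5809  x^+=-0.4424  v^+=2.7317  a^+=1.6532
step 3: x_pred=5.0526  r=0.2974  x^+=5.1573  v^+=5.1410  a^+=1.7065
step 4: x_pred=14.1024  r=-18.9224  x^+=7.4417  v^+=2.5682  a^+=-1.6819
step 5: x_pred=9.3911  r=-13.9711  x^+=4.4733  v^+=-3.4793  a^+=-4.1836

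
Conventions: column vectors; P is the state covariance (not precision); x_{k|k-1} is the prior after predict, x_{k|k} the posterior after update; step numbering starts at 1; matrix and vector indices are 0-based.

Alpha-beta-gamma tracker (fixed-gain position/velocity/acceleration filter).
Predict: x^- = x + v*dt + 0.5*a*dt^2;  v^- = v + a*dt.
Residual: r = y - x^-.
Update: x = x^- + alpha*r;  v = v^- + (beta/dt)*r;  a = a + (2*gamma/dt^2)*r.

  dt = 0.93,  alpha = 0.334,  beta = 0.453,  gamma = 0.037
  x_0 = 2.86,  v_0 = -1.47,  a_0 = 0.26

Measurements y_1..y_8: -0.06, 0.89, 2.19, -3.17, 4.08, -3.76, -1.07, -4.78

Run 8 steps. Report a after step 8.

step 1: x_pred=1.6053  r=-1.6653  x^+=1.0491  v^+=-2.0394  a^+=0.1175
step 2: x_pred=-0.7967  r=1.6867  x^+=-0.2333  v^+=-1.1085  a^+=0.2618
step 3: x_pred=-1.1510  r=3.3410  x^+=-0.0351  v^+=0.7624  a^+=0.5477
step 4: x_pred=0.9107  r=-4.0807  x^+=-0.4522  v^+=-0.7160  a^+=0.1985
step 5: x_pred=-1.0322  r=5.1122  x^+=0.6753  v^+=1.9588  a^+=0.6359
step 6: x_pred=2.7720  r=-6.5320  x^+=0.5903  v^+=-0.6315  a^+=0.0771
step 7: x_pred=0.0363  r=-1.1063  x^+=-0.3332  v^+=-1.0987  a^+=-0.0176
step 8: x_pred=-1.3626  r=-3.4174  x^+=-2.5040  v^+=-2.7797  a^+=-0.3100

a_post = -0.3100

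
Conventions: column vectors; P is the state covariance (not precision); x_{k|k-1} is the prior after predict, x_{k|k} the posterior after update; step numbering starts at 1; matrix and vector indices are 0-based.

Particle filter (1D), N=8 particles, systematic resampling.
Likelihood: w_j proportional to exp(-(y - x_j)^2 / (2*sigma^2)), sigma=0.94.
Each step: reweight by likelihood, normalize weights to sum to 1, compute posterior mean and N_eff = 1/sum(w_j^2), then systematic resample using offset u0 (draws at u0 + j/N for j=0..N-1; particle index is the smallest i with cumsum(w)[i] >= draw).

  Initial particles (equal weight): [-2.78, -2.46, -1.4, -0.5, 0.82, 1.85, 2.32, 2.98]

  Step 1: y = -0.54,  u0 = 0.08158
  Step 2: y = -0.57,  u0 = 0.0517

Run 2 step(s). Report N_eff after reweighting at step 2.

N_eff = 7.0718

step 1: w=[0.0261, 0.0554, 0.2936, 0.4458, 0.1567, 0.0176, 0.0044, 0.0004]  mean=-0.6705  Neff=3.1888  idx=[2, 2, 2, 3, 3, 3, 4, 4]
step 2: w=[0.1189, 0.1189, 0.1189, 0.1752, 0.1752, 0.1752, 0.0589, 0.0589]  mean=-0.6658  Neff=7.0718  idx=[0, 1, 2, 3, 4, 4, 5, 6]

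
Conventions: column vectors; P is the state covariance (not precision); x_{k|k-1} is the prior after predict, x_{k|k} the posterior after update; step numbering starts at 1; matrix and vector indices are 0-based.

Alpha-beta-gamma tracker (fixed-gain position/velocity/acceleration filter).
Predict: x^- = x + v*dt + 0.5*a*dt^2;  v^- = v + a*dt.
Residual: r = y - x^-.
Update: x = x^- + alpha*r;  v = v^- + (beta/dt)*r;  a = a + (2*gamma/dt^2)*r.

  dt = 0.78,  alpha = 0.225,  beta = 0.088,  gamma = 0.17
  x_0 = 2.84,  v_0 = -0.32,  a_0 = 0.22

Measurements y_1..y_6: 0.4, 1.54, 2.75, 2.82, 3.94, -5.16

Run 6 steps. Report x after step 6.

step 1: x_pred=2.6573  r=-2.2573  x^+=2.1494  v^+=-0.4031  a^+=-1.0415
step 2: x_pred=1.5182  r=0.0218  x^+=1.5231  v^+=-1.2130  a^+=-1.0293
step 3: x_pred=0.2639  r=2.4861  x^+=0.8233  v^+=-1.7354  a^+=0.3600
step 4: x_pred=-0.4208  r=3.2408  x^+=0.3084  v^+=-1.0889  a^+=2.1711
step 5: x_pred=0.1195  r=3.8205  x^+=0.9791  v^+=1.0356  a^+=4.3062
step 6: x_pred=3.0969  r=-8.2569  x^+=1.2391  v^+=3.4629  a^+=-0.3081

x_post = 1.2391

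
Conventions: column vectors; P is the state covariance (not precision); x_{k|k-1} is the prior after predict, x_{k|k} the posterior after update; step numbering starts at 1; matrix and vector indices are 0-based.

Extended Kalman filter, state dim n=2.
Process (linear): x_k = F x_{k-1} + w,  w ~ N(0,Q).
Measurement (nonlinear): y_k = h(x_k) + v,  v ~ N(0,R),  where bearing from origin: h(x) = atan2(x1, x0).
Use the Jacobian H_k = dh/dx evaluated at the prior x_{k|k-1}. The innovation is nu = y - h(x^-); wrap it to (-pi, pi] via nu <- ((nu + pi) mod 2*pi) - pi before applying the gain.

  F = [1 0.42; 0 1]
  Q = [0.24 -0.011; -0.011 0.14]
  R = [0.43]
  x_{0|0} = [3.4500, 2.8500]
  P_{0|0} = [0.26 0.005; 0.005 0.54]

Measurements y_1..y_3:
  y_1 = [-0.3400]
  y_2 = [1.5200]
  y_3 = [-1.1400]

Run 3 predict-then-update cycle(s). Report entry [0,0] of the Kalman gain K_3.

step 1: x^-=[4.6470, 2.8500]  P^-=[0.5995 0.2208; 0.2208 0.6800]  H_jac=[-0.0959 0.1564]  S=[0.4455]  K=[-0.0515; 0.1911]  nu=[-0.8901]  x^+=[4.6929, 2.6799]  P^+=[0.5983 0.2252; 0.2252 0.6637]
step 2: x^-=[5.8184, 2.6799]  P^-=[1.1445 0.4930; 0.4930 0.8037]  H_jac=[-0.0653 0.1418]  S=[0.4419]  K=[-0.0110; 0.1850]  nu=[1.0884]  x^+=[5.8065, 2.8812]  P^+=[1.1445 0.4938; 0.4938 0.7886]
step 3: x^-=[7.0166, 2.8812]  P^-=[1.9384 0.8141; 0.8141 0.9286]  H_jac=[-0.0501 0.1220]  S=[0.4387]  K=[0.0050; 0.1652]  nu=[-1.5296]  x^+=[7.0089, 2.6285]  P^+=[1.9384 0.8137; 0.8137 0.9166]

K[0,0] = 0.0050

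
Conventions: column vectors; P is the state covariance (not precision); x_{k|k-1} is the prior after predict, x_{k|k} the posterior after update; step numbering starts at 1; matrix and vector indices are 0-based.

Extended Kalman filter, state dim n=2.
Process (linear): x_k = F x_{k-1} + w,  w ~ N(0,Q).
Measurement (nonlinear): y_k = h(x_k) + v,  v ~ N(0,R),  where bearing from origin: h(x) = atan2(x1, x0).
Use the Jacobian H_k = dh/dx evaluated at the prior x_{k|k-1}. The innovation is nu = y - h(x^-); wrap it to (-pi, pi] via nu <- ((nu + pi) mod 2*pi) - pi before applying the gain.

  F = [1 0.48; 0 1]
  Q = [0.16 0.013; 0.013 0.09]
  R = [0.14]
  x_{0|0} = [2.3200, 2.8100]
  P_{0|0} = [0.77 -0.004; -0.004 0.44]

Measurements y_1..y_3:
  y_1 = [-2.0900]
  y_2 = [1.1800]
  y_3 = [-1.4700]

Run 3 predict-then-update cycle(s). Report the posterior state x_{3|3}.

x_post = [7.0982, 1.5363]

step 1: x^-=[3.6688, 2.8100]  P^-=[1.0275 0.2202; 0.2202 0.5300]  H_jac=[-0.1316 0.1718]  S=[0.1635]  K=[-0.5956; 0.3797]  nu=[-2.7436]  x^+=[5.3030, 1.7682]  P^+=[0.9695 0.2572; 0.2572 0.5064]
step 2: x^-=[6.1517, 1.7682]  P^-=[1.4931 0.5133; 0.5133 0.5964]  H_jac=[-0.0432 0.1502]  S=[0.1496]  K=[0.0844; 0.4506]  nu=[0.9001]  x^+=[6.2277, 2.1738]  P^+=[1.4920 0.5076; 0.5076 0.5661]
step 3: x^-=[7.2711, 2.1738]  P^-=[2.2697 0.7923; 0.7923 0.6561]  H_jac=[-0.0377 0.1262]  S=[0.1461]  K=[0.0982; 0.3621]  nu=[-1.7605]  x^+=[7.0982, 1.5363]  P^+=[2.2683 0.7871; 0.7871 0.6369]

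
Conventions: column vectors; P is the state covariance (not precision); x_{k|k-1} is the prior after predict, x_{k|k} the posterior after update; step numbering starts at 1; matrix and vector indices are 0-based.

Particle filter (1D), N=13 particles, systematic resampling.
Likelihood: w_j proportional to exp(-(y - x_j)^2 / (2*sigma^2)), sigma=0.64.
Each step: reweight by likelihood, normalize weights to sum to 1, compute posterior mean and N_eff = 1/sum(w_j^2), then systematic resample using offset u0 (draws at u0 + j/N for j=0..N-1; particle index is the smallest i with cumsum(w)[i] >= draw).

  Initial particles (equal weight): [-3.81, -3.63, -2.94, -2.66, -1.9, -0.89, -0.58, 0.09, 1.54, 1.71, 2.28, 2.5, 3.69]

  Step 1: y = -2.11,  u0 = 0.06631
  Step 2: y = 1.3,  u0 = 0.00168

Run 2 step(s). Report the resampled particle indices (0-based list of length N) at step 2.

step 1: w=[0.0123, 0.0250, 0.1811, 0.2902, 0.3979, 0.0682, 0.0241, 0.0011, 0.0000, 0.0000, 0.0000, 0.0000, 0.0000]  mean=-2.2727  Neff=3.5546  idx=[2, 2, 3, 3, 3, 3, 4, 4, 4, 4, 4, 5, 6]
step 2: w=[0.0000, 0.0000, 0.0000, 0.0000, 0.0000, 0.0000, 0.0002, 0.0002, 0.0002, 0.0002, 0.0002, 0.1763, 0.8225]  mean=-0.6362  Neff=1.4131  idx=[11, 11, 11, 12, 12, 12, 12, 12, 12, 12, 12, 12, 12]

resampled_idx = [11, 11, 11, 12, 12, 12, 12, 12, 12, 12, 12, 12, 12]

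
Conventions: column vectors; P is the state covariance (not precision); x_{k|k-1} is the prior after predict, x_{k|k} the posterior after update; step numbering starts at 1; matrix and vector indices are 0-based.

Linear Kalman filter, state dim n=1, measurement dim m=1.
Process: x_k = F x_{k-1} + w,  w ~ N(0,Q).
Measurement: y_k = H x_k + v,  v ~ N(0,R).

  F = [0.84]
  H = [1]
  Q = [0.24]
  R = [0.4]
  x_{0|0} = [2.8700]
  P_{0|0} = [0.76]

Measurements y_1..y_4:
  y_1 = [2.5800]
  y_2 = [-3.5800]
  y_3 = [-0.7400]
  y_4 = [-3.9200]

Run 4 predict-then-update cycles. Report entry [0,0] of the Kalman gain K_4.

step 1: x^-=[2.4108]  P^-=[0.7763]  S=[1.1763]  K=[0.6599]  nu=[0.1692]  x^+=[2.5225]  P^+=[0.2640]
step 2: x^-=[2.1189]  P^-=[0.4263]  S=[0.8263]  K=[0.5159]  nu=[-5.6989]  x^+=[-0.8211]  P^+=[0.2064]
step 3: x^-=[-0.6897]  P^-=[0.3856]  S=[0.7856]  K=[0.4908]  nu=[-0.0503]  x^+=[-0.7144]  P^+=[0.1963]
step 4: x^-=[-0.6001]  P^-=[0.3785]  S=[0.7785]  K=[0.4862]  nu=[-3.3199]  x^+=[-2.2143]  P^+=[0.1945]

K[0,0] = 0.4862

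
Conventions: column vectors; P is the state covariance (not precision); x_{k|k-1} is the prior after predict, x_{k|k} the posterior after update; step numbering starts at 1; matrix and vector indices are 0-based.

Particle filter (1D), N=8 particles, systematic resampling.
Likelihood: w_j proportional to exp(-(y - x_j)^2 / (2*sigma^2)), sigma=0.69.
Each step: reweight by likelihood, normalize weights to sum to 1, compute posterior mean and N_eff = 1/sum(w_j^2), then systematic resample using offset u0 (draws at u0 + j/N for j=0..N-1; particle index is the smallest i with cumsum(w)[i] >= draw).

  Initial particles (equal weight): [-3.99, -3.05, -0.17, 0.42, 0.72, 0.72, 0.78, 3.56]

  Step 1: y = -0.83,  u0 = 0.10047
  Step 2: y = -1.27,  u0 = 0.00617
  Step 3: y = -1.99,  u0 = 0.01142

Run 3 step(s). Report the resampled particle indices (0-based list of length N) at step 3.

resampled_idx = [0, 1, 2, 3, 4, 5, 6, 7]

step 1: w=[0.0000, 0.0053, 0.5979, 0.1831, 0.0758, 0.0758, 0.0621, 0.0000]  mean=0.1164  Neff=2.4608  idx=[2, 2, 2, 2, 2, 3, 4, 6]
step 2: w=[0.1895, 0.1895, 0.1895, 0.1895, 0.1895, 0.0336, 0.0106, 0.0082]  mean=-0.1330  Neff=5.5277  idx=[0, 0, 1, 2, 2, 3, 3, 4]
step 3: w=[0.1250, 0.1250, 0.1250, 0.1250, 0.1250, 0.1250, 0.1250, 0.1250]  mean=-0.1700  Neff=8.0000  idx=[0, 1, 2, 3, 4, 5, 6, 7]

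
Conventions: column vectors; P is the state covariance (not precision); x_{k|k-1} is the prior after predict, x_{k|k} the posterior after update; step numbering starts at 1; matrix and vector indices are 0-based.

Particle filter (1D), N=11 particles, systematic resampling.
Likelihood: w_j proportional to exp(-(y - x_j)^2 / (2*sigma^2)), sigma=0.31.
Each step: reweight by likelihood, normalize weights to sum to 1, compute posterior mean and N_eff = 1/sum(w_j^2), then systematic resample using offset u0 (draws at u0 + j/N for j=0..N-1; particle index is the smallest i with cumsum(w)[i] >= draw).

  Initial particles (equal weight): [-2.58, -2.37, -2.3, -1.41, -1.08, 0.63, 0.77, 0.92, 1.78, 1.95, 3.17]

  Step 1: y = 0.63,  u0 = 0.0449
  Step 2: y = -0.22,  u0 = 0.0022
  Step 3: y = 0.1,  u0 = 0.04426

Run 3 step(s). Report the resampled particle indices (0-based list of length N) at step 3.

resampled_idx = [0, 1, 2, 3, 4, 4, 5, 6, 7, 8, 9]

step 1: w=[0.0000, 0.0000, 0.0000, 0.0000, 0.0000, 0.3922, 0.3542, 0.2532, 0.0004, 0.0000, 0.0000]  mean=0.7535  Neff=2.9124  idx=[5, 5, 5, 5, 6, 6, 6, 6, 7, 7, 7]
step 2: w=[0.1925, 0.1925, 0.1925, 0.1925, 0.0504, 0.0504, 0.0504, 0.0504, 0.0096, 0.0096, 0.0096]  mean=0.6665  Neff=6.3060  idx=[0, 0, 0, 1, 1, 2, 2, 3, 3, 5, 6]
step 3: w=[0.1017, 0.1017, 0.1017, 0.1017, 0.1017, 0.1017, 0.1017, 0.1017, 0.1017, 0.0424, 0.0424]  mean=0.6419  Neff=10.3461  idx=[0, 1, 2, 3, 4, 4, 5, 6, 7, 8, 9]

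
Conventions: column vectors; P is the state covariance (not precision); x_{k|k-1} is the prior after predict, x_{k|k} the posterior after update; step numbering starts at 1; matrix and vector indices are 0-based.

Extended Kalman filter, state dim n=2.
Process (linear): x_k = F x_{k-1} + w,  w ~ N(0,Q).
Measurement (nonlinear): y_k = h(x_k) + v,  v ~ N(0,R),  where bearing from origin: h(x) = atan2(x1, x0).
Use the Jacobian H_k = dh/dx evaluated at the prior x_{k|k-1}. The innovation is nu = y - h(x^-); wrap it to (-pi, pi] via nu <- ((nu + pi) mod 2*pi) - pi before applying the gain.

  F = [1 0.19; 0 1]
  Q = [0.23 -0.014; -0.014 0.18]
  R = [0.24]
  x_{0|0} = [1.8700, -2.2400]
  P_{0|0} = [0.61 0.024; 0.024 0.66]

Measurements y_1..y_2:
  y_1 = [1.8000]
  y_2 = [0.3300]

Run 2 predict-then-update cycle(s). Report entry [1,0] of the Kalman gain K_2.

step 1: x^-=[1.4444, -2.2400]  P^-=[0.8729 0.1354; 0.1354 0.8400]  H_jac=[0.3153 0.2033]  S=[0.3789]  K=[0.7992; 0.5635]  nu=[2.7981]  x^+=[3.6805, -0.6634]  P^+=[0.6310 -0.0352; -0.0352 0.7197]
step 2: x^-=[3.5545, -0.6634]  P^-=[0.8736 0.0875; 0.0875 0.8997]  H_jac=[0.0507 0.2719]  S=[0.3112]  K=[0.2189; 0.8004]  nu=[0.5145]  x^+=[3.6671, -0.2516]  P^+=[0.8587 0.0330; 0.0330 0.7004]

K[1,0] = 0.8004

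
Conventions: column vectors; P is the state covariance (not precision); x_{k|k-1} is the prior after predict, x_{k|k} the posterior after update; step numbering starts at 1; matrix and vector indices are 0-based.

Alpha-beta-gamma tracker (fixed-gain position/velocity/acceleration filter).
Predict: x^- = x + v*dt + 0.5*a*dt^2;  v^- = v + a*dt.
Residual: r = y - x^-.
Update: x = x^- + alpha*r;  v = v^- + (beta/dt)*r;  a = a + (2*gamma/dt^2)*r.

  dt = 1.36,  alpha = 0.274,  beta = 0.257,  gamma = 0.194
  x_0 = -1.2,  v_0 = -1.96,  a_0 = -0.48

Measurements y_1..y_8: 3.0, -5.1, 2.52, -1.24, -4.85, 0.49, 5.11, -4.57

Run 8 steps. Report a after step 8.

a_post = -2.1521

step 1: x_pred=-4.3095  r=7.3095  x^+=-2.3067  v^+=-1.2315  a^+=1.0534
step 2: x_pred=-3.0074  r=-2.0926  x^+=-3.5808  v^+=-0.1944  a^+=0.6144
step 3: x_pred=-3.2770  r=5.7970  x^+=-1.6886  v^+=1.7366  a^+=1.8304
step 4: x_pred=2.3660  r=-3.6060  x^+=1.3780  v^+=3.5446  a^+=1.0740
step 5: x_pred=7.1918  r=-12.0418  x^+=3.8924  v^+=2.7297  a^+=-1.4521
step 6: x_pred=6.2619  r=-5.7719  x^+=4.6804  v^+=-0.3359  a^+=-2.6629
step 7: x_pred=1.7610  r=3.3490  x^+=2.6786  v^+=-3.3245  a^+=-1.9603
step 8: x_pred=-3.6556  r=-0.9144  x^+=-3.9062  v^+=-6.1633  a^+=-2.1521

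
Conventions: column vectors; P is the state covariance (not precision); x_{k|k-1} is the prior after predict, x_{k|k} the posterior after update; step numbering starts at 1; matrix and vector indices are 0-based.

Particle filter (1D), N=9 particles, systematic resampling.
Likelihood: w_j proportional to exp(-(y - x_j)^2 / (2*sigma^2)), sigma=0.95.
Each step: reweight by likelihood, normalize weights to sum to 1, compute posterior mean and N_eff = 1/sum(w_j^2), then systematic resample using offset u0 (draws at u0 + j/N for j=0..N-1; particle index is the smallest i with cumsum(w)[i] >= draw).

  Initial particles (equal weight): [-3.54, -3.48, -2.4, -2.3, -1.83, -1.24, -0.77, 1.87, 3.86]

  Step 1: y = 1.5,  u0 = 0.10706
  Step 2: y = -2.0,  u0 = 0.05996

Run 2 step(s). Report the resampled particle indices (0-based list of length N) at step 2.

step 1: w=[0.0000, 0.0000, 0.0002, 0.0003, 0.0020, 0.0149, 0.0549, 0.8840, 0.0436]  mean=1.7557  Neff=1.2712  idx=[7, 7, 7, 7, 7, 7, 7, 7, 8]
step 2: w=[0.1250, 0.1250, 0.1250, 0.1250, 0.1250, 0.1250, 0.1250, 0.1250, 0.0000]  mean=1.8700  Neff=8.0000  idx=[0, 1, 2, 3, 4, 4, 5, 6, 7]

resampled_idx = [0, 1, 2, 3, 4, 4, 5, 6, 7]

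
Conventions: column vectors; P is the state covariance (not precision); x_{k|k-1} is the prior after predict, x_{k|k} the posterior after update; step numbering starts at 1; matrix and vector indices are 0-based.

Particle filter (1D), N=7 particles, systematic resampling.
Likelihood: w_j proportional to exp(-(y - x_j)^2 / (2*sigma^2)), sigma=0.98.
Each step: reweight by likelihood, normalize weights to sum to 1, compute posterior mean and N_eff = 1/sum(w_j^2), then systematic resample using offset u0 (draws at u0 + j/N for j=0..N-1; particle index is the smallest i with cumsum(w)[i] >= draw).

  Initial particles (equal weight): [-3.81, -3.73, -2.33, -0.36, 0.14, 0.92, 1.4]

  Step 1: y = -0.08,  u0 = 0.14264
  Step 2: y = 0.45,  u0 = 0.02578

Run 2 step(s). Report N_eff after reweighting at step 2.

step 1: w=[0.0002, 0.0003, 0.0245, 0.3285, 0.3337, 0.2033, 0.1094]  mean=0.2093  Neff=3.6608  idx=[3, 3, 4, 4, 5, 5, 6]
step 2: w=[0.1240, 0.1240, 0.1660, 0.1660, 0.1555, 0.1555, 0.1091]  mean=0.3960  Neff=6.8447  idx=[0, 1, 2, 3, 4, 5, 5]

N_eff = 6.8447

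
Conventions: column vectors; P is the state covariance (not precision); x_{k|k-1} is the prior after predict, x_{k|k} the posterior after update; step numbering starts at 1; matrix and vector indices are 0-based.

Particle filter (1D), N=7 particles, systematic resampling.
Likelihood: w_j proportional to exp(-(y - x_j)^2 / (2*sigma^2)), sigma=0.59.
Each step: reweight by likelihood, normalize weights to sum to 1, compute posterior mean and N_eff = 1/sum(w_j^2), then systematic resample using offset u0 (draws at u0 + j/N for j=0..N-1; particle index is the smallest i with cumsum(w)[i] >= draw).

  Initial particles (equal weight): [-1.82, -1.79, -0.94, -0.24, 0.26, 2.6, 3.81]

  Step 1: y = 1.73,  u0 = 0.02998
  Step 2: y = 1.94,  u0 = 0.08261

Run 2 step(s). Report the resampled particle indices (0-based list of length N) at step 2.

resampled_idx = [1, 2, 3, 4, 4, 5, 6]

step 1: w=[0.0000, 0.0000, 0.0001, 0.0098, 0.1157, 0.8693, 0.0052]  mean=2.3074  Neff=1.3002  idx=[4, 5, 5, 5, 5, 5, 5]
step 2: w=[0.0054, 0.1658, 0.1658, 0.1658, 0.1658, 0.1658, 0.1658]  mean=2.5874  Neff=6.0640  idx=[1, 2, 3, 4, 4, 5, 6]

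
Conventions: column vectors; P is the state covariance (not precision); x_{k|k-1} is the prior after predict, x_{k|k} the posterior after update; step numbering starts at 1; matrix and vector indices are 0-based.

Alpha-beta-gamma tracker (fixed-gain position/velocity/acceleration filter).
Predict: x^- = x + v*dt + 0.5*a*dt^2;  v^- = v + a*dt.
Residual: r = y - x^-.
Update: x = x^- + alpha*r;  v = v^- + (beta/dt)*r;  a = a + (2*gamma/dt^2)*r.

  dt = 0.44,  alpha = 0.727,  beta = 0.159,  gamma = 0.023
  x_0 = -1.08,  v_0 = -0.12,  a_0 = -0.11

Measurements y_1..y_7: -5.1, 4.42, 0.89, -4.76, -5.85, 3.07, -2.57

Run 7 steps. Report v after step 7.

v_post = -0.3009

step 1: x_pred=-1.1434  r=-3.9566  x^+=-4.0199  v^+=-1.5982  a^+=-1.0501
step 2: x_pred=-4.8247  r=9.2447  x^+=1.8962  v^+=1.2805  a^+=1.1465
step 3: x_pred=2.5706  r=-1.6806  x^+=1.3488  v^+=1.1776  a^+=0.7472
step 4: x_pred=1.9393  r=-6.6993  x^+=-2.9311  v^+=-0.9145  a^+=-0.8446
step 5: x_pred=-3.4152  r=-2.4348  x^+=-5.1853  v^+=-2.1659  a^+=-1.4231
step 6: x_pred=-6.2761  r=9.3461  x^+=0.5185  v^+=0.5852  a^+=0.7975
step 7: x_pred=0.8532  r=-3.4232  x^+=-1.6355  v^+=-0.3009  a^+=-0.0158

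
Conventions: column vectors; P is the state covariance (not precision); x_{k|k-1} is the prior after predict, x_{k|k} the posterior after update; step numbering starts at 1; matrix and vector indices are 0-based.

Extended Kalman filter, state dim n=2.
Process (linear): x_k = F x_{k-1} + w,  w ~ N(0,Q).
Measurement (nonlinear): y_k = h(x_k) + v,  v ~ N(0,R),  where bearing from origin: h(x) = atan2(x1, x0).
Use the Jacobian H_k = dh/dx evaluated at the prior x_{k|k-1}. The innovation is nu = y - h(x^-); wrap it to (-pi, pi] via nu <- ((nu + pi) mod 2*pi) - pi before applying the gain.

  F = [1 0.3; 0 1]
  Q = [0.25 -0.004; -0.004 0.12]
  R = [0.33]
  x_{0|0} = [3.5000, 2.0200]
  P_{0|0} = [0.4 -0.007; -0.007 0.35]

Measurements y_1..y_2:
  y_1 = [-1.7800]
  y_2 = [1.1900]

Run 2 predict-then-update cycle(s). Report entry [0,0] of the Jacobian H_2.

step 1: x^-=[4.1060, 2.0200]  P^-=[0.6773 0.0940; 0.0940 0.4700]  H_jac=[-0.0965 0.1961]  S=[0.3508]  K=[-0.1337; 0.2369]  nu=[-2.2372]  x^+=[4.4051, 1.4901]  P^+=[0.6710 0.1051; 0.1051 0.4503]
step 2: x^-=[4.8522, 1.4901]  P^-=[1.0246 0.2362; 0.2362 0.5703]  H_jac=[-0.0578 0.1883]  S=[0.3485]  K=[-0.0424; 0.2690]  nu=[0.8920]  x^+=[4.8143, 1.7301]  P^+=[1.0240 0.2402; 0.2402 0.5451]

H_jac[0,0] = -0.0578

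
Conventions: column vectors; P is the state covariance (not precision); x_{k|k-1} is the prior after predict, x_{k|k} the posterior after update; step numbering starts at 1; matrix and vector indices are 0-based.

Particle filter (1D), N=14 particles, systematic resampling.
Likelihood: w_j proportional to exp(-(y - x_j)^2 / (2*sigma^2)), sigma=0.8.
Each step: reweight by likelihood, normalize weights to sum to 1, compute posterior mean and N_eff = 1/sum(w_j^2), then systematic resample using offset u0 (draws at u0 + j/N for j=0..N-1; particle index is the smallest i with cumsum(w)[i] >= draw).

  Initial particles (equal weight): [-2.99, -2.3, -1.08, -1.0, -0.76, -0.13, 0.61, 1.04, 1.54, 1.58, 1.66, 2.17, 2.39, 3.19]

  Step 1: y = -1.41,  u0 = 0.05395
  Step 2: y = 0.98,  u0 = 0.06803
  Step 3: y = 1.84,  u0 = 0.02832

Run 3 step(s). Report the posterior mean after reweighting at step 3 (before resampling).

post_mean = -0.1541

step 1: w=[0.0403, 0.1527, 0.2605, 0.2487, 0.2039, 0.0788, 0.0117, 0.0026, 0.0003, 0.0003, 0.0002, 0.0000, 0.0000, 0.0000]  mean=-1.1560  Neff=4.9369  idx=[1, 1, 2, 2, 2, 2, 3, 3, 3, 3, 4, 4, 5, 5]
step 2: w=[0.0002, 0.0002, 0.0283, 0.0283, 0.0283, 0.0283, 0.0364, 0.0364, 0.0364, 0.0364, 0.0731, 0.0731, 0.2973, 0.2973]  mean=-0.4570  Neff=5.1017  idx=[4, 6, 8, 10, 11, 12, 12, 12, 12, 13, 13, 13, 13, 13]
step 3: w=[0.0028, 0.0041, 0.0041, 0.0113, 0.0113, 0.1074, 0.1074, 0.1074, 0.1074, 0.1074, 0.1074, 0.1074, 0.1074, 0.1074]  mean=-0.1541  Neff=9.6104  idx=[4, 5, 6, 6, 7, 8, 8, 9, 10, 10, 11, 12, 12, 13]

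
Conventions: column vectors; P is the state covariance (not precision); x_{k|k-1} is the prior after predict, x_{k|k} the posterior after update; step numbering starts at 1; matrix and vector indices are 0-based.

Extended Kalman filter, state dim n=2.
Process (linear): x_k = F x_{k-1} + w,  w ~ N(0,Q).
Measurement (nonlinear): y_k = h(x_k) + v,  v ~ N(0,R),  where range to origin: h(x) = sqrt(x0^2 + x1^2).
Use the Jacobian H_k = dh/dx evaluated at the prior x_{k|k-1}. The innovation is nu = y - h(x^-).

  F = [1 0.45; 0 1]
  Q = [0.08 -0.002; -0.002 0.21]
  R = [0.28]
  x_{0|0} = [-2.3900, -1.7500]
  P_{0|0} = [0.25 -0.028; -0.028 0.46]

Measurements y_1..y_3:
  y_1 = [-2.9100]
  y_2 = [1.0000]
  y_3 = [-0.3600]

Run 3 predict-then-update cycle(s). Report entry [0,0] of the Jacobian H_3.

H_jac[0,0] = 0.6847

step 1: x^-=[-3.1775, -1.7500]  P^-=[0.3980 0.1770; 0.1770 0.6700]  H_jac=[-0.8759 -0.4824]  S=[0.8909]  K=[-0.4871; -0.5369]  nu=[-6.5375]  x^+=[0.0072, 1.7597]  P^+=[0.1865 -0.0560; -0.0560 0.4132]
step 2: x^-=[0.7991, 1.7597]  P^-=[0.2998 0.1280; 0.1280 0.6232]  H_jac=[0.4135 0.9105]  S=[0.9443]  K=[0.2547; 0.6570]  nu=[-0.9327]  x^+=[0.5615, 1.1470]  P^+=[0.2386 -0.0300; -0.0300 0.2157]
step 3: x^-=[1.0777, 1.1470]  P^-=[0.3352 0.0650; 0.0650 0.4257]  H_jac=[0.6847 0.7288]  S=[0.7282]  K=[0.3803; 0.4872]  nu=[-1.9339]  x^+=[0.3422, 0.2049]  P^+=[0.2299 -0.0699; -0.0699 0.2528]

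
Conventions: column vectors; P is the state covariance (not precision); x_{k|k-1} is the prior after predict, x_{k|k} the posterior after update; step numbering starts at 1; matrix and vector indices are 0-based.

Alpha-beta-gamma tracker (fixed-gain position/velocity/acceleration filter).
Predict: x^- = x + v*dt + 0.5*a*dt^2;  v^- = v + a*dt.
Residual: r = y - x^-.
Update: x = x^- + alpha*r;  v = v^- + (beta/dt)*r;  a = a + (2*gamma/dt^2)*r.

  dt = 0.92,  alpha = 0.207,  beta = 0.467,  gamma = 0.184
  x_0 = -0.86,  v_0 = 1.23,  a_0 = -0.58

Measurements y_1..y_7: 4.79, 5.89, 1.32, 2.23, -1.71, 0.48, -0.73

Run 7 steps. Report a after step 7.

a_post = 5.9162

step 1: x_pred=0.0261  r=4.7639  x^+=1.0123  v^+=3.1146  a^+=1.4912
step 2: x_pred=4.5088  r=1.3812  x^+=4.7947  v^+=5.1876  a^+=2.0918
step 3: x_pred=10.4526  r=-9.1326  x^+=8.5621  v^+=2.4763  a^+=-1.8789
step 4: x_pred=10.0452  r=-7.8152  x^+=8.4274  v^+=-3.2193  a^+=-5.2768
step 5: x_pred=3.2325  r=-4.9425  x^+=2.2094  v^+=-10.5828  a^+=-7.4257
step 6: x_pred=-10.6694  r=11.1494  x^+=-8.3614  v^+=-11.7550  a^+=-2.5782
step 7: x_pred=-20.2671  r=19.5371  x^+=-16.2229  v^+=-4.2097  a^+=5.9162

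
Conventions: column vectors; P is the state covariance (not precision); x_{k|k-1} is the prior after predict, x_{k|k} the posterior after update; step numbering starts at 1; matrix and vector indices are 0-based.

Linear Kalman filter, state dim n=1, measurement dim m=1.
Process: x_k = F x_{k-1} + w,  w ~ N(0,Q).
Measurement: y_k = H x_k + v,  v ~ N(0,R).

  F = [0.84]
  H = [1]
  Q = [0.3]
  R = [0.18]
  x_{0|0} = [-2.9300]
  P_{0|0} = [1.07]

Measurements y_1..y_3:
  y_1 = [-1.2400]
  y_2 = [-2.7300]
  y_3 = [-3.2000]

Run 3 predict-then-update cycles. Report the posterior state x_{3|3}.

x_post = [-2.7875]

step 1: x^-=[-2.4612]  P^-=[1.0550]  S=[1.2350]  K=[0.8543]  nu=[1.2212]  x^+=[-1.4180]  P^+=[0.1538]
step 2: x^-=[-1.1911]  P^-=[0.4085]  S=[0.5885]  K=[0.6941]  nu=[-1.5389]  x^+=[-2.2593]  P^+=[0.1249]
step 3: x^-=[-1.8978]  P^-=[0.3882]  S=[0.5682]  K=[0.6832]  nu=[-1.3022]  x^+=[-2.7875]  P^+=[0.1230]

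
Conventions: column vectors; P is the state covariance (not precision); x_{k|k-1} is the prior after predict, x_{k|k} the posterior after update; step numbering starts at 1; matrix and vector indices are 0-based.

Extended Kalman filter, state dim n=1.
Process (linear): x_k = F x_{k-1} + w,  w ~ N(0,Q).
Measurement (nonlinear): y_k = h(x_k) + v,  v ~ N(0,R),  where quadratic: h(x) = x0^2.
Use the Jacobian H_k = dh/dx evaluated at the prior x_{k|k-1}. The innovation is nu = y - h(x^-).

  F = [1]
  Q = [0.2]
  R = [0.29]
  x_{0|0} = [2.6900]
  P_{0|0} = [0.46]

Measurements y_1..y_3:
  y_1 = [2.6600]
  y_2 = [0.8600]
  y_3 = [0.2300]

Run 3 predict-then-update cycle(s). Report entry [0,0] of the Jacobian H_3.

H_jac[0,0] = 2.4434

step 1: x^-=[2.6900]  P^-=[0.6600]  H_jac=[5.3800]  S=[19.3933]  K=[0.1831]  nu=[-4.5761]  x^+=[1.8521]  P^+=[0.0099]
step 2: x^-=[1.8521]  P^-=[0.2099]  H_jac=[3.7043]  S=[3.1698]  K=[0.2453]  nu=[-2.5704]  x^+=[1.2217]  P^+=[0.0192]
step 3: x^-=[1.2217]  P^-=[0.2192]  H_jac=[2.4434]  S=[1.5987]  K=[0.3350]  nu=[-1.2626]  x^+=[0.7987]  P^+=[0.0398]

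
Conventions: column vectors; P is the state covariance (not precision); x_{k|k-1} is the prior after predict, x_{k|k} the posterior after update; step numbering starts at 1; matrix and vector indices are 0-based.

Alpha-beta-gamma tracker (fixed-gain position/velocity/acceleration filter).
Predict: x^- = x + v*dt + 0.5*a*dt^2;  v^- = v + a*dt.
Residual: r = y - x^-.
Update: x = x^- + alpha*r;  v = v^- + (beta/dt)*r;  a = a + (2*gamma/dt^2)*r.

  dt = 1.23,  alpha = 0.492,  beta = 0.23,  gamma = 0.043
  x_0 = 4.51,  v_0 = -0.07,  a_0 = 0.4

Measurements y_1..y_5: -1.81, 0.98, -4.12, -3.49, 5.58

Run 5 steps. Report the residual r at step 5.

resid = 11.2680

step 1: x_pred=4.7265  r=-6.5365  x^+=1.5105  v^+=-0.8003  a^+=0.0284
step 2: x_pred=0.5477  r=0.4323  x^+=0.7604  v^+=-0.6845  a^+=0.0530
step 3: x_pred=-0.0414  r=-4.0786  x^+=-2.0481  v^+=-1.3819  a^+=-0.1788
step 4: x_pred=-3.8831  r=0.3931  x^+=-3.6897  v^+=-1.5284  a^+=-0.1565
step 5: x_pred=-5.6880  r=11.2680  x^+=-0.1441  v^+=0.3862  a^+=0.4840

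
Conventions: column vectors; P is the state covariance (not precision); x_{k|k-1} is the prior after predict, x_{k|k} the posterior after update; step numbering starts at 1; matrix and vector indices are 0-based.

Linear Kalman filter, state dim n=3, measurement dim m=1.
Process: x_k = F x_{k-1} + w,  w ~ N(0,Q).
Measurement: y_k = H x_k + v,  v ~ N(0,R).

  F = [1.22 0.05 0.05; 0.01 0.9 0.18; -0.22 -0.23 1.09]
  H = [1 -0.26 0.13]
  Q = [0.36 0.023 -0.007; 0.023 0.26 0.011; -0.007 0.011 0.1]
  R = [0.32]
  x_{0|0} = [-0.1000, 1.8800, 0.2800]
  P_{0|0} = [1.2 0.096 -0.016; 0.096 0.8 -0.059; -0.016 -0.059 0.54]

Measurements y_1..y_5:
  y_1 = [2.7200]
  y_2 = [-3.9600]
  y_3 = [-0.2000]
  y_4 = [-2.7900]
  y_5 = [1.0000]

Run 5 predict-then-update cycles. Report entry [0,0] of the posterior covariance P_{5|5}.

P_post[0,0] = 0.3716

step 1: x^-=[-0.0140, 1.7414, -0.1052]  P^-=[2.1589 0.1772 -0.3605; 0.1772 0.9082 -0.1255; -0.3605 -0.1255 0.8889]  S=[2.3779]  K=[0.8688; -0.0316; -0.0893]  nu=[3.2004]  x^+=[2.7666, 1.6402, -0.3909]  P^+=[0.3640 0.2426 -0.1760; 0.2426 0.9058 -0.1322; -0.1760 -0.1322 0.8700]
step 2: x^-=[3.4377, 1.4335, -1.4120]  P^-=[0.9136 0.2966 -0.3763; 0.2966 0.9828 -0.1744; -0.3763 -0.1744 1.3744]  S=[1.0830]  K=[0.7272; 0.0170; -0.1406]  nu=[-6.8414]  x^+=[-1.5376, 1.3172, -0.4501]  P^+=[0.3409 0.2832 -0.2655; 0.2832 0.9825 -0.1718; -0.2655 -0.1718 1.3530]
step 3: x^-=[-1.8325, 1.0890, -0.4553]  P^-=[0.8745 0.3269 -0.4762; 0.3269 1.0482 -0.1382; -0.4762 -0.1382 2.0182]  S=[1.0150]  K=[0.7168; 0.0359; -0.1753]  nu=[1.9748]  x^+=[-0.4168, 1.1600, -0.8016]  P^+=[0.3529 0.3008 -0.3487; 0.3008 1.0469 -0.1318; -0.3487 -0.1318 1.9870]
step 4: x^-=[-0.4906, 0.8955, -1.0488]  P^-=[0.8864 0.3389 -0.5587; 0.3389 1.1338 0.0093; -0.5587 0.0093 2.7969]  S=[1.0082]  K=[0.7197; 0.0449; -0.1959]  nu=[-1.9302]  x^+=[-1.8799, 0.8088, -0.6707]  P^+=[0.3641 0.3063 -0.4165; 0.3063 1.1318 0.0182; -0.4165 0.0182 2.7582]
step 5: x^-=[-2.2865, 0.5884, -0.5035]  P^-=[0.8983 0.3490 -0.6053; 0.3490 1.2761 0.2848; -0.6053 0.2848 3.6762]  S=[1.0086]  K=[0.7227; 0.0537; -0.1997]  nu=[3.5050]  x^+=[0.2464, 0.7767, -1.2034]  P^+=[0.3716 0.3098 -0.4597; 0.3098 1.2732 0.2956; -0.4597 0.2956 3.6360]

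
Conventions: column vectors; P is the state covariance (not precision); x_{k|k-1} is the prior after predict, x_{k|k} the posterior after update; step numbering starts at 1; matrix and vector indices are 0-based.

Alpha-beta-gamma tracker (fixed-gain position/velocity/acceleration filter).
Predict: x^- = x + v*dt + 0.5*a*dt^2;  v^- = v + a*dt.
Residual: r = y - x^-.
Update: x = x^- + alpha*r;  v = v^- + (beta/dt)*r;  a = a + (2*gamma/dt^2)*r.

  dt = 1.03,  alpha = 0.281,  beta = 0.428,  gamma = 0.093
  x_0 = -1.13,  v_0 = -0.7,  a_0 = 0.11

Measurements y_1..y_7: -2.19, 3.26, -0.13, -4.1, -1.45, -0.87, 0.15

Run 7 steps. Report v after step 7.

v_post = -1.1963

step 1: x_pred=-1.7927  r=-0.3973  x^+=-1.9043  v^+=-0.7518  a^+=0.0403
step 2: x_pred=-2.6573  r=5.9173  x^+=-0.9945  v^+=1.7486  a^+=1.0778
step 3: x_pred=1.3782  r=-1.5082  x^+=0.9544  v^+=2.2320  a^+=0.8133
step 4: x_pred=3.6848  r=-7.7848  x^+=1.4972  v^+=-0.1651  a^+=-0.5515
step 5: x_pred=1.0346  r=-2.4846  x^+=0.3364  v^+=-1.7656  a^+=-0.9871
step 6: x_pred=-2.0058  r=1.1358  x^+=-1.6866  v^+=-2.3104  a^+=-0.7880
step 7: x_pred=-4.4843  r=4.6343  x^+=-3.1821  v^+=-1.1963  a^+=0.0245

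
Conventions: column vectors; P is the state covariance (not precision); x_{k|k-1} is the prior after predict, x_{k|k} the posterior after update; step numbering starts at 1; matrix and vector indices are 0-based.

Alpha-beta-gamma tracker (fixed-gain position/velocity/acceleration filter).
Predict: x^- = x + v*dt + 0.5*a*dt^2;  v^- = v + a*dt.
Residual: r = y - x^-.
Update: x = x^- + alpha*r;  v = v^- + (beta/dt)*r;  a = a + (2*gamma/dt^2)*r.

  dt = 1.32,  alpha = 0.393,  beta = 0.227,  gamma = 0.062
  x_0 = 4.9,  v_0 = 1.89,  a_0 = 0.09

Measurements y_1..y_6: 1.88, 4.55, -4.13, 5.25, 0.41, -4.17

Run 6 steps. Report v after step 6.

v_post = -3.0006

step 1: x_pred=7.4732  r=-5.5932  x^+=5.2751  v^+=1.0469  a^+=-0.3080
step 2: x_pred=6.3887  r=-1.8387  x^+=5.6661  v^+=0.3241  a^+=-0.4389
step 3: x_pred=5.7115  r=-9.8415  x^+=1.8438  v^+=-1.9477  a^+=-1.1393
step 4: x_pred=-1.7197  r=6.9697  x^+=1.0194  v^+=-2.2530  a^+=-0.6433
step 5: x_pred=-2.5149  r=2.9249  x^+=-1.3654  v^+=-2.5991  a^+=-0.4351
step 6: x_pred=-5.1753  r=1.0053  x^+=-4.7802  v^+=-3.0006  a^+=-0.3636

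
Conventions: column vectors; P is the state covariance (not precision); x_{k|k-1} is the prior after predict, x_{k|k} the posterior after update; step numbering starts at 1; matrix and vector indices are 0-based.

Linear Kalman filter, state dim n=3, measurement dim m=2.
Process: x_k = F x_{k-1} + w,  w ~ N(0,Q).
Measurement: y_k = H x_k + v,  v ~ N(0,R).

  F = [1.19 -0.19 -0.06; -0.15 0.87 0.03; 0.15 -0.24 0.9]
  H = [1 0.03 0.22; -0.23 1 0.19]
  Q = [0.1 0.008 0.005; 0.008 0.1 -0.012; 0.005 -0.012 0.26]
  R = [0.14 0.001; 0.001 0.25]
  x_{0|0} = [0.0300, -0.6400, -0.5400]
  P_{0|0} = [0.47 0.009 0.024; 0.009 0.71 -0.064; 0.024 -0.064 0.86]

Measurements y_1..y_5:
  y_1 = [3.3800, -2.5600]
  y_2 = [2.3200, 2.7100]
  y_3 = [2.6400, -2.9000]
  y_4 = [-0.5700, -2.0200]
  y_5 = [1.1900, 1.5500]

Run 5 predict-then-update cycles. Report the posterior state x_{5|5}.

step 1: x^-=[0.1897, -0.5775, -0.3279]  P^-=[0.7853 -0.1805 0.1075; -0.1805 0.6428 -0.1989; 0.1075 -0.1989 1.0416]  S=[1.0102 -0.3259; -0.3259 0.9700]  K=[0.7651 -0.0941; 0.0137 0.6711; 0.3576 0.0936]  nu=[3.2798, -1.8766]  x^+=[2.8757, -1.7921, 0.6691]  P^+=[0.1384 0.0372 -0.1479; 0.0372 0.2117 -0.1861; -0.1479 -0.1861 0.9257]
step 2: x^-=[3.7224, -1.9704, 1.4637]  P^-=[0.3071 -0.0097 -0.1502; -0.0097 0.2461 -0.1532; -0.1502 -0.1532 1.0629]  S=[0.4301 -0.0829; -0.0829 0.5101]  K=[0.6147 -0.1134; -0.0008 0.4296; 0.2222 0.1994]  nu=[-1.6653, 5.2585]  x^+=[2.1024, 0.2902, 2.1421]  P^+=[0.1265 0.0373 -0.1894; 0.0373 0.1519 -0.1890; -0.1894 -0.1890 1.0288]
step 3: x^-=[2.3181, 0.0014, 2.1736]  P^-=[0.2942 0.0006 -0.2043; 0.0006 0.2008 -0.1344; -0.2043 -0.1344 1.1327]  S=[0.3975 -0.0715; -0.0715 0.4738]  K=[0.6031 -0.1324; 0.0091 0.3711; 0.1555 0.2931]  nu=[-0.1564, -2.7812]  x^+=[2.5920, -1.0320, 1.3341]  P^+=[0.1298 0.0377 -0.2120; 0.0377 0.1361 -0.1822; -0.2120 -0.1822 1.0889]
step 4: x^-=[3.2006, -1.2467, 1.8372]  P^-=[0.3018 0.0015 -0.2329; 0.0015 0.1895 -0.1214; -0.2329 -0.1214 1.1715]  S=[0.3947 -0.0721; -0.0721 0.4713]  K=[0.6085 -0.1449; 0.0154 0.3547; 0.1170 0.3464]  nu=[-4.1373, -0.3863]  x^+=[0.7391, -1.4473, 1.2191]  P^+=[0.1331 0.0374 -0.2234; 0.0374 0.1309 -0.1766; -0.2234 -0.1766 1.1154]
step 5: x^-=[1.0814, -1.3334, 1.5554]  P^-=[0.3081 0.0007 -0.2468; 0.0007 0.1861 -0.1138; -0.2468 -0.1138 1.1873]  S=[0.3957 -0.0741; -0.0741 0.4732]  K=[0.6131 -0.1514; 0.0180 0.3500; 0.0972 0.3714]  nu=[-0.1936, 2.8366]  x^+=[0.5331, -0.3442, 2.5901]  P^+=[0.1347 0.0371 -0.2280; 0.0371 0.1289 -0.1730; -0.2280 -0.1730 1.1237]

x_post = [0.5331, -0.3442, 2.5901]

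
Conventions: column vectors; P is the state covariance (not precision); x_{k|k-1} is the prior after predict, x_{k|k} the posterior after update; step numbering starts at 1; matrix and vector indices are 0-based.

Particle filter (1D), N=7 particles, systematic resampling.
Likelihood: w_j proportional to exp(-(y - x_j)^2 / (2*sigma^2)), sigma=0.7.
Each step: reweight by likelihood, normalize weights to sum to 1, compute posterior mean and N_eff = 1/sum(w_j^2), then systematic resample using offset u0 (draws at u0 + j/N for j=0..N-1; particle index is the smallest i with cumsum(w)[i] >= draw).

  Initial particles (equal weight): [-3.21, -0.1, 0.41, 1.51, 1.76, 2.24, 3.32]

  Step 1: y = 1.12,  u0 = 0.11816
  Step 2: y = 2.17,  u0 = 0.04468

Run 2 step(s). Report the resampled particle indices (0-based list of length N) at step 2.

resampled_idx = [2, 3, 3, 4, 5, 6, 6]

step 1: w=[0.0000, 0.0837, 0.2285, 0.3272, 0.2516, 0.1063, 0.0027]  mean=1.2694  Neff=4.1513  idx=[2, 2, 3, 3, 4, 4, 5]
step 2: w=[0.0105, 0.0105, 0.1584, 0.1584, 0.2082, 0.2082, 0.2459]  mean=1.7705  Neff=5.0625  idx=[2, 3, 3, 4, 5, 6, 6]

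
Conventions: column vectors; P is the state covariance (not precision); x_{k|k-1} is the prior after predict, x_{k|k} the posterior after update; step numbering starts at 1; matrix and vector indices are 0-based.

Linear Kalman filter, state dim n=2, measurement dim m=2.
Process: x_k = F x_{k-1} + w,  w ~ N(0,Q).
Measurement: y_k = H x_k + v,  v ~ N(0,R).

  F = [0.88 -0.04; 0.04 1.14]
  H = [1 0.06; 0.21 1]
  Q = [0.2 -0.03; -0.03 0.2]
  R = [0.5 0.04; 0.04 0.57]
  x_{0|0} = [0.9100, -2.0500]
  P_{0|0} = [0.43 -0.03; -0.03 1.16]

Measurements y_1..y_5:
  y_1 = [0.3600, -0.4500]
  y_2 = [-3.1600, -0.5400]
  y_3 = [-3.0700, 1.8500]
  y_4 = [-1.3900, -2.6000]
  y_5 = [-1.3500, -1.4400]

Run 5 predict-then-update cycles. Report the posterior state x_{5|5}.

step 1: x^-=[0.8828, -2.3006]  P^-=[0.5370 -0.0978; -0.0978 1.7055]  S=[1.0314 0.1561; 0.1561 2.2581]  K=[0.5194 -0.0293; -0.1097 0.7538]  nu=[-0.3848, 1.6652]  x^+=[0.6342, -1.0032]  P^+=[0.2616 -0.0508; -0.0508 0.4359]
step 2: x^-=[0.5982, -1.1183]  P^-=[0.4068 -0.0916; -0.0916 0.7623]  S=[0.8986 0.0784; 0.0784 1.3118]  K=[0.4494 -0.0316; -0.1010 0.5725]  nu=[-3.6911, 0.4527]  x^+=[-1.0748, -0.4864]  P^+=[0.2263 -0.0475; -0.0475 0.3323]
step 3: x^-=[-0.9264, -0.5974]  P^-=[0.3791 -0.0848; -0.0848 0.6278]  S=[0.8712 0.0714; 0.0714 1.1789]  K=[0.4318 -0.0306; -0.0970 0.5233]  nu=[-2.1078, 2.6420]  x^+=[-1.9173, 0.9896]  P^+=[0.2174 -0.0458; -0.0458 0.3040]
step 4: x^-=[-1.7268, 1.0514]  P^-=[0.3721 -0.0821; -0.0821 0.5913]  S=[0.8644 0.0705; 0.0705 1.1432]  K=[0.4272 -0.0298; -0.0954 0.5080]  nu=[0.2737, -3.2888]  x^+=[-1.5119, -0.6454]  P^+=[0.2151 -0.0451; -0.0451 0.2952]
step 5: x^-=[-1.3046, -0.7963]  P^-=[0.3702 -0.0810; -0.0810 0.5799]  S=[0.8626 0.0705; 0.0705 1.1322]  K=[0.4260 -0.0294; -0.0947 0.5031]  nu=[0.0024, -0.3698]  x^+=[-1.2927, -0.9825]  P^+=[0.2145 -0.0448; -0.0448 0.2924]

x_post = [-1.2927, -0.9825]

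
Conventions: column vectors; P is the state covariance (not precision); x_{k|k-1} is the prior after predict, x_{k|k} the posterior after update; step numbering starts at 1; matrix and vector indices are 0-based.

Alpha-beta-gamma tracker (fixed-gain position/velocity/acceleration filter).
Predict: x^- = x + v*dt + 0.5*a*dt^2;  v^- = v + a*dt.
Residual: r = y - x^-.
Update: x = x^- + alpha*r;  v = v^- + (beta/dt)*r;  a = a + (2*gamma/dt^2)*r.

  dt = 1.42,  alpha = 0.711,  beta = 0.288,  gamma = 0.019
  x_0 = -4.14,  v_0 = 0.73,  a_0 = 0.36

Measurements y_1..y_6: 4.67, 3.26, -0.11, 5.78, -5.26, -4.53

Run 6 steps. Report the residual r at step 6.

step 1: x_pred=-2.7404  r=7.4104  x^+=2.5284  v^+=2.7442  a^+=0.4997
step 2: x_pred=6.9288  r=-3.6688  x^+=4.3203  v^+=2.7096  a^+=0.4305
step 3: x_pred=8.6019  r=-8.7119  x^+=2.4077  v^+=1.5540  a^+=0.2663
step 4: x_pred=4.8829  r=0.8971  x^+=5.5207  v^+=2.1141  a^+=0.2832
step 5: x_pred=8.8083  r=-14.0683  x^+=-1.1943  v^+=-0.3370  a^+=0.0181
step 6: x_pred=-1.6545  r=-2.8755  x^+=-3.6990  v^+=-0.8945  a^+=-0.0361

resid = -2.8755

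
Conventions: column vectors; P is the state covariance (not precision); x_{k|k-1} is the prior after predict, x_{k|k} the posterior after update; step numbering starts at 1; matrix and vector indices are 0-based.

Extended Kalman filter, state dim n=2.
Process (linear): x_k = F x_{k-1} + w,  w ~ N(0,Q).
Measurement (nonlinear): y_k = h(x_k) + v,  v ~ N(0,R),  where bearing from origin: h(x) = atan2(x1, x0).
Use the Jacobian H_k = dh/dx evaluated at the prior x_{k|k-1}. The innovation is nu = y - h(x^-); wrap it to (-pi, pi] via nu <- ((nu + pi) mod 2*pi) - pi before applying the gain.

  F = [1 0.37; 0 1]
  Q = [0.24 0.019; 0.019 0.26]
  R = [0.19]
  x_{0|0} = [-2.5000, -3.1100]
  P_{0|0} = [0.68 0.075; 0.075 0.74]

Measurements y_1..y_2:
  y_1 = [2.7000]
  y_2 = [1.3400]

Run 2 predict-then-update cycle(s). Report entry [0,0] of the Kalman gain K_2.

step 1: x^-=[-3.6507, -3.1100]  P^-=[1.0768 0.3678; 0.3678 1.0000]  H_jac=[0.1352 -0.1587]  S=[0.2191]  K=[0.3981; -0.4975]  nu=[-1.1472]  x^+=[-4.1074, -2.5393]  P^+=[1.0421 0.4112; 0.4112 0.9458]
step 2: x^-=[-5.0470, -2.5393]  P^-=[1.7158 0.7801; 0.7801 1.2058]  H_jac=[0.0796 -0.1581]  S=[0.2114]  K=[0.0622; -0.6083]  nu=[-2.2677]  x^+=[-5.1880, -1.1598]  P^+=[1.7150 0.7881; 0.7881 1.1276]

K[0,0] = 0.0622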